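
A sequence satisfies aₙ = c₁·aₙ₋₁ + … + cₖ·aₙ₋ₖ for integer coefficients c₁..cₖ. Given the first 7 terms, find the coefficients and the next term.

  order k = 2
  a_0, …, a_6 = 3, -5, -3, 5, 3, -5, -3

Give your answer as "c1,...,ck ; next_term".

  a_2 = 0·-5 + -1·3 = -3
  a_3 = 0·-3 + -1·-5 = 5
  a_4 = 0·5 + -1·-3 = 3
  a_5 = 0·3 + -1·5 = -5
  a_6 = 0·-5 + -1·3 = -3
  a_7 = 0·-3 + -1·-5 = 5

0,-1 ; 5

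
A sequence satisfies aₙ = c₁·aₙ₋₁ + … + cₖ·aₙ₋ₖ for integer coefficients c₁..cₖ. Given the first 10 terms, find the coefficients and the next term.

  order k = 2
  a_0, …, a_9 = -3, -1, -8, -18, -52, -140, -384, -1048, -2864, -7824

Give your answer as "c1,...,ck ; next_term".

2,2 ; -21376

  a_2 = 2·-1 + 2·-3 = -8
  a_3 = 2·-8 + 2·-1 = -18
  a_4 = 2·-18 + 2·-8 = -52
  a_5 = 2·-52 + 2·-18 = -140
  a_6 = 2·-140 + 2·-52 = -384
  a_7 = 2·-384 + 2·-140 = -1048
  a_8 = 2·-1048 + 2·-384 = -2864
  a_9 = 2·-2864 + 2·-1048 = -7824
  a_10 = 2·-7824 + 2·-2864 = -21376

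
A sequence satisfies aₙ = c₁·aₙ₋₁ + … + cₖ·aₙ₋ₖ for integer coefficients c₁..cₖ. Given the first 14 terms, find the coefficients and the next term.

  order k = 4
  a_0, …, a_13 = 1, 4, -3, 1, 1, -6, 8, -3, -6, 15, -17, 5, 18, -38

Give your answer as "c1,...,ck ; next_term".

-1,-1,0,-1 ; 37

  a_4 = -1·1 + -1·-3 + 0·4 + -1·1 = 1
  a_5 = -1·1 + -1·1 + 0·-3 + -1·4 = -6
  a_6 = -1·-6 + -1·1 + 0·1 + -1·-3 = 8
  a_7 = -1·8 + -1·-6 + 0·1 + -1·1 = -3
  a_8 = -1·-3 + -1·8 + 0·-6 + -1·1 = -6
  a_9 = -1·-6 + -1·-3 + 0·8 + -1·-6 = 15
  a_10 = -1·15 + -1·-6 + 0·-3 + -1·8 = -17
  a_11 = -1·-17 + -1·15 + 0·-6 + -1·-3 = 5
  a_12 = -1·5 + -1·-17 + 0·15 + -1·-6 = 18
  a_13 = -1·18 + -1·5 + 0·-17 + -1·15 = -38
  a_14 = -1·-38 + -1·18 + 0·5 + -1·-17 = 37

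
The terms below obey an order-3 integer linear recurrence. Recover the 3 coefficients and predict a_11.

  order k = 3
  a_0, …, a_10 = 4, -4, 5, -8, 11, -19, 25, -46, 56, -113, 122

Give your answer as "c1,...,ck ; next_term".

  a_3 = 0·5 + 3·-4 + 1·4 = -8
  a_4 = 0·-8 + 3·5 + 1·-4 = 11
  a_5 = 0·11 + 3·-8 + 1·5 = -19
  a_6 = 0·-19 + 3·11 + 1·-8 = 25
  a_7 = 0·25 + 3·-19 + 1·11 = -46
  a_8 = 0·-46 + 3·25 + 1·-19 = 56
  a_9 = 0·56 + 3·-46 + 1·25 = -113
  a_10 = 0·-113 + 3·56 + 1·-46 = 122
  a_11 = 0·122 + 3·-113 + 1·56 = -283

0,3,1 ; -283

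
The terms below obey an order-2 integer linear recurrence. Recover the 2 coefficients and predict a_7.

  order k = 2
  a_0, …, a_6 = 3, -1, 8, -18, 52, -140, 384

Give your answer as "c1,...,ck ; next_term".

  a_2 = -2·-1 + 2·3 = 8
  a_3 = -2·8 + 2·-1 = -18
  a_4 = -2·-18 + 2·8 = 52
  a_5 = -2·52 + 2·-18 = -140
  a_6 = -2·-140 + 2·52 = 384
  a_7 = -2·384 + 2·-140 = -1048

-2,2 ; -1048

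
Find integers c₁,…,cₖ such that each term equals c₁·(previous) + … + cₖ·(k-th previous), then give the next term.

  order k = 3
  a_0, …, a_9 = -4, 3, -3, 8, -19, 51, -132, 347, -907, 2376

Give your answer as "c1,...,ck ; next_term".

-2,2,1 ; -6219

  a_3 = -2·-3 + 2·3 + 1·-4 = 8
  a_4 = -2·8 + 2·-3 + 1·3 = -19
  a_5 = -2·-19 + 2·8 + 1·-3 = 51
  a_6 = -2·51 + 2·-19 + 1·8 = -132
  a_7 = -2·-132 + 2·51 + 1·-19 = 347
  a_8 = -2·347 + 2·-132 + 1·51 = -907
  a_9 = -2·-907 + 2·347 + 1·-132 = 2376
  a_10 = -2·2376 + 2·-907 + 1·347 = -6219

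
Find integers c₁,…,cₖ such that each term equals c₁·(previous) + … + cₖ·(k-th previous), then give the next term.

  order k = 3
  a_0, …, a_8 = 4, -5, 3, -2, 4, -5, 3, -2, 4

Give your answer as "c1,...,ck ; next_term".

  a_3 = -1·3 + -1·-5 + -1·4 = -2
  a_4 = -1·-2 + -1·3 + -1·-5 = 4
  a_5 = -1·4 + -1·-2 + -1·3 = -5
  a_6 = -1·-5 + -1·4 + -1·-2 = 3
  a_7 = -1·3 + -1·-5 + -1·4 = -2
  a_8 = -1·-2 + -1·3 + -1·-5 = 4
  a_9 = -1·4 + -1·-2 + -1·3 = -5

-1,-1,-1 ; -5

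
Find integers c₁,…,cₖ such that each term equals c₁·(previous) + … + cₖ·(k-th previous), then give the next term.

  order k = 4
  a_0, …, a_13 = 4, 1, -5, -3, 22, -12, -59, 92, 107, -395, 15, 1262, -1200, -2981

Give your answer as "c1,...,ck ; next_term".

-1,-3,0,1 ; 6596

  a_4 = -1·-3 + -3·-5 + 0·1 + 1·4 = 22
  a_5 = -1·22 + -3·-3 + 0·-5 + 1·1 = -12
  a_6 = -1·-12 + -3·22 + 0·-3 + 1·-5 = -59
  a_7 = -1·-59 + -3·-12 + 0·22 + 1·-3 = 92
  a_8 = -1·92 + -3·-59 + 0·-12 + 1·22 = 107
  a_9 = -1·107 + -3·92 + 0·-59 + 1·-12 = -395
  a_10 = -1·-395 + -3·107 + 0·92 + 1·-59 = 15
  a_11 = -1·15 + -3·-395 + 0·107 + 1·92 = 1262
  a_12 = -1·1262 + -3·15 + 0·-395 + 1·107 = -1200
  a_13 = -1·-1200 + -3·1262 + 0·15 + 1·-395 = -2981
  a_14 = -1·-2981 + -3·-1200 + 0·1262 + 1·15 = 6596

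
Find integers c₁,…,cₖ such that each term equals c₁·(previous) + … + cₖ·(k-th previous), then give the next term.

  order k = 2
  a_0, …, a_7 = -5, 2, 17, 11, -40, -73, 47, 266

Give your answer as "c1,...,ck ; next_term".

  a_2 = 1·2 + -3·-5 = 17
  a_3 = 1·17 + -3·2 = 11
  a_4 = 1·11 + -3·17 = -40
  a_5 = 1·-40 + -3·11 = -73
  a_6 = 1·-73 + -3·-40 = 47
  a_7 = 1·47 + -3·-73 = 266
  a_8 = 1·266 + -3·47 = 125

1,-3 ; 125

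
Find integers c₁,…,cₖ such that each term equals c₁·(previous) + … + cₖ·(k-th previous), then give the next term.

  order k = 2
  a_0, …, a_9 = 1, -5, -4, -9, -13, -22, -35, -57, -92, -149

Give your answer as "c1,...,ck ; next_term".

1,1 ; -241

  a_2 = 1·-5 + 1·1 = -4
  a_3 = 1·-4 + 1·-5 = -9
  a_4 = 1·-9 + 1·-4 = -13
  a_5 = 1·-13 + 1·-9 = -22
  a_6 = 1·-22 + 1·-13 = -35
  a_7 = 1·-35 + 1·-22 = -57
  a_8 = 1·-57 + 1·-35 = -92
  a_9 = 1·-92 + 1·-57 = -149
  a_10 = 1·-149 + 1·-92 = -241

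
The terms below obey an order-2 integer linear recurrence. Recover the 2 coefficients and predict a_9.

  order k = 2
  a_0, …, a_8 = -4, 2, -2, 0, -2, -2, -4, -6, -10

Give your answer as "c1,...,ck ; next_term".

  a_2 = 1·2 + 1·-4 = -2
  a_3 = 1·-2 + 1·2 = 0
  a_4 = 1·0 + 1·-2 = -2
  a_5 = 1·-2 + 1·0 = -2
  a_6 = 1·-2 + 1·-2 = -4
  a_7 = 1·-4 + 1·-2 = -6
  a_8 = 1·-6 + 1·-4 = -10
  a_9 = 1·-10 + 1·-6 = -16

1,1 ; -16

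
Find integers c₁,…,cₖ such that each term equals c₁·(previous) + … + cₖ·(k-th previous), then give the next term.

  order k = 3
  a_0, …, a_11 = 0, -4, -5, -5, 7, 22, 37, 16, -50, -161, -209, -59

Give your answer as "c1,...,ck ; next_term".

1,0,-3 ; 424

  a_3 = 1·-5 + 0·-4 + -3·0 = -5
  a_4 = 1·-5 + 0·-5 + -3·-4 = 7
  a_5 = 1·7 + 0·-5 + -3·-5 = 22
  a_6 = 1·22 + 0·7 + -3·-5 = 37
  a_7 = 1·37 + 0·22 + -3·7 = 16
  a_8 = 1·16 + 0·37 + -3·22 = -50
  a_9 = 1·-50 + 0·16 + -3·37 = -161
  a_10 = 1·-161 + 0·-50 + -3·16 = -209
  a_11 = 1·-209 + 0·-161 + -3·-50 = -59
  a_12 = 1·-59 + 0·-209 + -3·-161 = 424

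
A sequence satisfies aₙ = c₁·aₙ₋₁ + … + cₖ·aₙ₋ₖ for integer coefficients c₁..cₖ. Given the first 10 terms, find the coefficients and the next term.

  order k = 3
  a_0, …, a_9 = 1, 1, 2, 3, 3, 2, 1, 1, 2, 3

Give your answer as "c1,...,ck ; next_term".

2,-2,1 ; 3

  a_3 = 2·2 + -2·1 + 1·1 = 3
  a_4 = 2·3 + -2·2 + 1·1 = 3
  a_5 = 2·3 + -2·3 + 1·2 = 2
  a_6 = 2·2 + -2·3 + 1·3 = 1
  a_7 = 2·1 + -2·2 + 1·3 = 1
  a_8 = 2·1 + -2·1 + 1·2 = 2
  a_9 = 2·2 + -2·1 + 1·1 = 3
  a_10 = 2·3 + -2·2 + 1·1 = 3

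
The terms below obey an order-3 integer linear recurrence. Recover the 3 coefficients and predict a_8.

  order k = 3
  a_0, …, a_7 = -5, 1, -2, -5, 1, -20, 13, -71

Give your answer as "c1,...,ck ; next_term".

-1,3,2 ; 70

  a_3 = -1·-2 + 3·1 + 2·-5 = -5
  a_4 = -1·-5 + 3·-2 + 2·1 = 1
  a_5 = -1·1 + 3·-5 + 2·-2 = -20
  a_6 = -1·-20 + 3·1 + 2·-5 = 13
  a_7 = -1·13 + 3·-20 + 2·1 = -71
  a_8 = -1·-71 + 3·13 + 2·-20 = 70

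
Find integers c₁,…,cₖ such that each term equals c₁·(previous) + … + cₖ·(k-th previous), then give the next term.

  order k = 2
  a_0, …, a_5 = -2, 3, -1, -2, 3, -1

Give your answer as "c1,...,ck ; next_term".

-1,-1 ; -2

  a_2 = -1·3 + -1·-2 = -1
  a_3 = -1·-1 + -1·3 = -2
  a_4 = -1·-2 + -1·-1 = 3
  a_5 = -1·3 + -1·-2 = -1
  a_6 = -1·-1 + -1·3 = -2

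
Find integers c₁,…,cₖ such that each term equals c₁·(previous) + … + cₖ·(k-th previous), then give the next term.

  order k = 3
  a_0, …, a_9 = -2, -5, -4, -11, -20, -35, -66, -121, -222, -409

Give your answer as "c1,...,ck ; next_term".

  a_3 = 1·-4 + 1·-5 + 1·-2 = -11
  a_4 = 1·-11 + 1·-4 + 1·-5 = -20
  a_5 = 1·-20 + 1·-11 + 1·-4 = -35
  a_6 = 1·-35 + 1·-20 + 1·-11 = -66
  a_7 = 1·-66 + 1·-35 + 1·-20 = -121
  a_8 = 1·-121 + 1·-66 + 1·-35 = -222
  a_9 = 1·-222 + 1·-121 + 1·-66 = -409
  a_10 = 1·-409 + 1·-222 + 1·-121 = -752

1,1,1 ; -752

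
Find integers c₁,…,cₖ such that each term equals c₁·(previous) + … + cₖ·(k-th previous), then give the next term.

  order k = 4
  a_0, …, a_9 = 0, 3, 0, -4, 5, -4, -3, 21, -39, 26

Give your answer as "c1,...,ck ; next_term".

-2,-3,-1,-2 ; 50

  a_4 = -2·-4 + -3·0 + -1·3 + -2·0 = 5
  a_5 = -2·5 + -3·-4 + -1·0 + -2·3 = -4
  a_6 = -2·-4 + -3·5 + -1·-4 + -2·0 = -3
  a_7 = -2·-3 + -3·-4 + -1·5 + -2·-4 = 21
  a_8 = -2·21 + -3·-3 + -1·-4 + -2·5 = -39
  a_9 = -2·-39 + -3·21 + -1·-3 + -2·-4 = 26
  a_10 = -2·26 + -3·-39 + -1·21 + -2·-3 = 50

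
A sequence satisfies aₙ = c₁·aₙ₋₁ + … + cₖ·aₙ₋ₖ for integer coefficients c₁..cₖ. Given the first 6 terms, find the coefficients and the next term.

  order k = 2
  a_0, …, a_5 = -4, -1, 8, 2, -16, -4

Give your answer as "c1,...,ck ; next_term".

  a_2 = 0·-1 + -2·-4 = 8
  a_3 = 0·8 + -2·-1 = 2
  a_4 = 0·2 + -2·8 = -16
  a_5 = 0·-16 + -2·2 = -4
  a_6 = 0·-4 + -2·-16 = 32

0,-2 ; 32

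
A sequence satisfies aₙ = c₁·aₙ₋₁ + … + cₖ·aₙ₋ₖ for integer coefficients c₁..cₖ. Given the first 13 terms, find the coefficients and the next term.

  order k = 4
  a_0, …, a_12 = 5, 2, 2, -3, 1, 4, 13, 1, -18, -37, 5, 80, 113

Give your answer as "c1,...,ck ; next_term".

1,-1,-2,2 ; -51

  a_4 = 1·-3 + -1·2 + -2·2 + 2·5 = 1
  a_5 = 1·1 + -1·-3 + -2·2 + 2·2 = 4
  a_6 = 1·4 + -1·1 + -2·-3 + 2·2 = 13
  a_7 = 1·13 + -1·4 + -2·1 + 2·-3 = 1
  a_8 = 1·1 + -1·13 + -2·4 + 2·1 = -18
  a_9 = 1·-18 + -1·1 + -2·13 + 2·4 = -37
  a_10 = 1·-37 + -1·-18 + -2·1 + 2·13 = 5
  a_11 = 1·5 + -1·-37 + -2·-18 + 2·1 = 80
  a_12 = 1·80 + -1·5 + -2·-37 + 2·-18 = 113
  a_13 = 1·113 + -1·80 + -2·5 + 2·-37 = -51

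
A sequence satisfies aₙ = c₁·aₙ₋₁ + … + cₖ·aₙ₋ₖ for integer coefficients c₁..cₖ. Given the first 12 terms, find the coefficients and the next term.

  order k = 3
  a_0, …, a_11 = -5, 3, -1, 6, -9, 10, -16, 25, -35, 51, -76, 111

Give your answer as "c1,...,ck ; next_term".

  a_3 = -1·-1 + 0·3 + -1·-5 = 6
  a_4 = -1·6 + 0·-1 + -1·3 = -9
  a_5 = -1·-9 + 0·6 + -1·-1 = 10
  a_6 = -1·10 + 0·-9 + -1·6 = -16
  a_7 = -1·-16 + 0·10 + -1·-9 = 25
  a_8 = -1·25 + 0·-16 + -1·10 = -35
  a_9 = -1·-35 + 0·25 + -1·-16 = 51
  a_10 = -1·51 + 0·-35 + -1·25 = -76
  a_11 = -1·-76 + 0·51 + -1·-35 = 111
  a_12 = -1·111 + 0·-76 + -1·51 = -162

-1,0,-1 ; -162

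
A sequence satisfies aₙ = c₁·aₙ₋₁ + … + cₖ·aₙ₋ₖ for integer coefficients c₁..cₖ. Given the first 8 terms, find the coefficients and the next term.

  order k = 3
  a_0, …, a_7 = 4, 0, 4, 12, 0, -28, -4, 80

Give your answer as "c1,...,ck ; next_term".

1,-3,2 ; 36

  a_3 = 1·4 + -3·0 + 2·4 = 12
  a_4 = 1·12 + -3·4 + 2·0 = 0
  a_5 = 1·0 + -3·12 + 2·4 = -28
  a_6 = 1·-28 + -3·0 + 2·12 = -4
  a_7 = 1·-4 + -3·-28 + 2·0 = 80
  a_8 = 1·80 + -3·-4 + 2·-28 = 36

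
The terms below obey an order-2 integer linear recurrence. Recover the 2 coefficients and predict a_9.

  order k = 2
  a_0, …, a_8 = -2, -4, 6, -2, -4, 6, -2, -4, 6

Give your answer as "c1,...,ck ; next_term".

  a_2 = -1·-4 + -1·-2 = 6
  a_3 = -1·6 + -1·-4 = -2
  a_4 = -1·-2 + -1·6 = -4
  a_5 = -1·-4 + -1·-2 = 6
  a_6 = -1·6 + -1·-4 = -2
  a_7 = -1·-2 + -1·6 = -4
  a_8 = -1·-4 + -1·-2 = 6
  a_9 = -1·6 + -1·-4 = -2

-1,-1 ; -2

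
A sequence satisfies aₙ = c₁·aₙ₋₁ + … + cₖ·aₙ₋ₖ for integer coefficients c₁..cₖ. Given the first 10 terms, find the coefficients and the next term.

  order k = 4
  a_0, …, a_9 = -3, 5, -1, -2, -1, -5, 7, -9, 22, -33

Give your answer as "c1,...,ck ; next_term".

  a_4 = -1·-2 + 1·-1 + -1·5 + -1·-3 = -1
  a_5 = -1·-1 + 1·-2 + -1·-1 + -1·5 = -5
  a_6 = -1·-5 + 1·-1 + -1·-2 + -1·-1 = 7
  a_7 = -1·7 + 1·-5 + -1·-1 + -1·-2 = -9
  a_8 = -1·-9 + 1·7 + -1·-5 + -1·-1 = 22
  a_9 = -1·22 + 1·-9 + -1·7 + -1·-5 = -33
  a_10 = -1·-33 + 1·22 + -1·-9 + -1·7 = 57

-1,1,-1,-1 ; 57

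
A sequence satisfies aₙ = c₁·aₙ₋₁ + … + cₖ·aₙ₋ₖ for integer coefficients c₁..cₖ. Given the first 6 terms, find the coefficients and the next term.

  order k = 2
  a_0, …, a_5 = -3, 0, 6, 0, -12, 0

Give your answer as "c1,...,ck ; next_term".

  a_2 = 0·0 + -2·-3 = 6
  a_3 = 0·6 + -2·0 = 0
  a_4 = 0·0 + -2·6 = -12
  a_5 = 0·-12 + -2·0 = 0
  a_6 = 0·0 + -2·-12 = 24

0,-2 ; 24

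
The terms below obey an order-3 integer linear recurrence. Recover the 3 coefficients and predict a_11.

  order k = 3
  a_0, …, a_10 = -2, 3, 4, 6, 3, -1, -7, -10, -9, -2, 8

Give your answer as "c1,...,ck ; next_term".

1,0,-1 ; 17

  a_3 = 1·4 + 0·3 + -1·-2 = 6
  a_4 = 1·6 + 0·4 + -1·3 = 3
  a_5 = 1·3 + 0·6 + -1·4 = -1
  a_6 = 1·-1 + 0·3 + -1·6 = -7
  a_7 = 1·-7 + 0·-1 + -1·3 = -10
  a_8 = 1·-10 + 0·-7 + -1·-1 = -9
  a_9 = 1·-9 + 0·-10 + -1·-7 = -2
  a_10 = 1·-2 + 0·-9 + -1·-10 = 8
  a_11 = 1·8 + 0·-2 + -1·-9 = 17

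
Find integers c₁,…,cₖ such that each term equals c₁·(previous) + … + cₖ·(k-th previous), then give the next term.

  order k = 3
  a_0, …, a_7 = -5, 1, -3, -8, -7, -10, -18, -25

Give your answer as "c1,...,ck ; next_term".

1,0,1 ; -35

  a_3 = 1·-3 + 0·1 + 1·-5 = -8
  a_4 = 1·-8 + 0·-3 + 1·1 = -7
  a_5 = 1·-7 + 0·-8 + 1·-3 = -10
  a_6 = 1·-10 + 0·-7 + 1·-8 = -18
  a_7 = 1·-18 + 0·-10 + 1·-7 = -25
  a_8 = 1·-25 + 0·-18 + 1·-10 = -35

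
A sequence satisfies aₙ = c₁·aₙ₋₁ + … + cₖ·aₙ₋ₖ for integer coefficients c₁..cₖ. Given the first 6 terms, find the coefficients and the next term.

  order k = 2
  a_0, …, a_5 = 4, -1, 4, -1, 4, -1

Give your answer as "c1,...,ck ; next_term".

0,1 ; 4

  a_2 = 0·-1 + 1·4 = 4
  a_3 = 0·4 + 1·-1 = -1
  a_4 = 0·-1 + 1·4 = 4
  a_5 = 0·4 + 1·-1 = -1
  a_6 = 0·-1 + 1·4 = 4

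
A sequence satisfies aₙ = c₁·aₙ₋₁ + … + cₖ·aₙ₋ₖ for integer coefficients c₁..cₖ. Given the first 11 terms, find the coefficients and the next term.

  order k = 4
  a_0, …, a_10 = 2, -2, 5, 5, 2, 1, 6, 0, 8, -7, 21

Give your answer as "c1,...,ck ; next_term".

-1,1,0,1 ; -28

  a_4 = -1·5 + 1·5 + 0·-2 + 1·2 = 2
  a_5 = -1·2 + 1·5 + 0·5 + 1·-2 = 1
  a_6 = -1·1 + 1·2 + 0·5 + 1·5 = 6
  a_7 = -1·6 + 1·1 + 0·2 + 1·5 = 0
  a_8 = -1·0 + 1·6 + 0·1 + 1·2 = 8
  a_9 = -1·8 + 1·0 + 0·6 + 1·1 = -7
  a_10 = -1·-7 + 1·8 + 0·0 + 1·6 = 21
  a_11 = -1·21 + 1·-7 + 0·8 + 1·0 = -28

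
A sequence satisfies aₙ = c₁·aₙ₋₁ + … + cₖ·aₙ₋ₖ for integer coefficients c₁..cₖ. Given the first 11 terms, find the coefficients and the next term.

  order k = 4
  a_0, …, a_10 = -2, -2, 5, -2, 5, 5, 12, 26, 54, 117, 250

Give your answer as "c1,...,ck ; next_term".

2,1,-1,-1 ; 537

  a_4 = 2·-2 + 1·5 + -1·-2 + -1·-2 = 5
  a_5 = 2·5 + 1·-2 + -1·5 + -1·-2 = 5
  a_6 = 2·5 + 1·5 + -1·-2 + -1·5 = 12
  a_7 = 2·12 + 1·5 + -1·5 + -1·-2 = 26
  a_8 = 2·26 + 1·12 + -1·5 + -1·5 = 54
  a_9 = 2·54 + 1·26 + -1·12 + -1·5 = 117
  a_10 = 2·117 + 1·54 + -1·26 + -1·12 = 250
  a_11 = 2·250 + 1·117 + -1·54 + -1·26 = 537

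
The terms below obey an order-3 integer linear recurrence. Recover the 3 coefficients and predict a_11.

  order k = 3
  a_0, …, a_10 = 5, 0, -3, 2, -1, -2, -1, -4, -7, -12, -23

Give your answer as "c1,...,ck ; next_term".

  a_3 = 1·-3 + 1·0 + 1·5 = 2
  a_4 = 1·2 + 1·-3 + 1·0 = -1
  a_5 = 1·-1 + 1·2 + 1·-3 = -2
  a_6 = 1·-2 + 1·-1 + 1·2 = -1
  a_7 = 1·-1 + 1·-2 + 1·-1 = -4
  a_8 = 1·-4 + 1·-1 + 1·-2 = -7
  a_9 = 1·-7 + 1·-4 + 1·-1 = -12
  a_10 = 1·-12 + 1·-7 + 1·-4 = -23
  a_11 = 1·-23 + 1·-12 + 1·-7 = -42

1,1,1 ; -42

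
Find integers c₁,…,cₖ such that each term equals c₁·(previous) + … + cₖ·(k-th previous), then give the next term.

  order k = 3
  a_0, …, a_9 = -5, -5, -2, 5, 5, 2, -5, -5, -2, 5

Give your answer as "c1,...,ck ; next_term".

0,0,-1 ; 5

  a_3 = 0·-2 + 0·-5 + -1·-5 = 5
  a_4 = 0·5 + 0·-2 + -1·-5 = 5
  a_5 = 0·5 + 0·5 + -1·-2 = 2
  a_6 = 0·2 + 0·5 + -1·5 = -5
  a_7 = 0·-5 + 0·2 + -1·5 = -5
  a_8 = 0·-5 + 0·-5 + -1·2 = -2
  a_9 = 0·-2 + 0·-5 + -1·-5 = 5
  a_10 = 0·5 + 0·-2 + -1·-5 = 5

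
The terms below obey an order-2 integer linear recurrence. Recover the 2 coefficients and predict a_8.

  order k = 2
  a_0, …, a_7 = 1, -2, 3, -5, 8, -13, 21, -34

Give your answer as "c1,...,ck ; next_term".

  a_2 = -1·-2 + 1·1 = 3
  a_3 = -1·3 + 1·-2 = -5
  a_4 = -1·-5 + 1·3 = 8
  a_5 = -1·8 + 1·-5 = -13
  a_6 = -1·-13 + 1·8 = 21
  a_7 = -1·21 + 1·-13 = -34
  a_8 = -1·-34 + 1·21 = 55

-1,1 ; 55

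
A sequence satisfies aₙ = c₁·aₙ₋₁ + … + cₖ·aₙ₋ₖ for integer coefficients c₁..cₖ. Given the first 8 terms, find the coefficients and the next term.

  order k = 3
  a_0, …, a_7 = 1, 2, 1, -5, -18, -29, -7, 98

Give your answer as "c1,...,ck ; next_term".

  a_3 = 2·1 + -2·2 + -3·1 = -5
  a_4 = 2·-5 + -2·1 + -3·2 = -18
  a_5 = 2·-18 + -2·-5 + -3·1 = -29
  a_6 = 2·-29 + -2·-18 + -3·-5 = -7
  a_7 = 2·-7 + -2·-29 + -3·-18 = 98
  a_8 = 2·98 + -2·-7 + -3·-29 = 297

2,-2,-3 ; 297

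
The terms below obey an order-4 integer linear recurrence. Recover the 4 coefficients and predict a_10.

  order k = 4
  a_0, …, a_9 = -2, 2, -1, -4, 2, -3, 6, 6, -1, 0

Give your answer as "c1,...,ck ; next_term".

0,0,-1,-2 ; -18

  a_4 = 0·-4 + 0·-1 + -1·2 + -2·-2 = 2
  a_5 = 0·2 + 0·-4 + -1·-1 + -2·2 = -3
  a_6 = 0·-3 + 0·2 + -1·-4 + -2·-1 = 6
  a_7 = 0·6 + 0·-3 + -1·2 + -2·-4 = 6
  a_8 = 0·6 + 0·6 + -1·-3 + -2·2 = -1
  a_9 = 0·-1 + 0·6 + -1·6 + -2·-3 = 0
  a_10 = 0·0 + 0·-1 + -1·6 + -2·6 = -18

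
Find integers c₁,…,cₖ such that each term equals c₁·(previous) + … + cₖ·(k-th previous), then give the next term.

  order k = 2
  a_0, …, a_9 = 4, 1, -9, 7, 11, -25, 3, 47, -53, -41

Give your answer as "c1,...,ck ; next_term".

-1,-2 ; 147

  a_2 = -1·1 + -2·4 = -9
  a_3 = -1·-9 + -2·1 = 7
  a_4 = -1·7 + -2·-9 = 11
  a_5 = -1·11 + -2·7 = -25
  a_6 = -1·-25 + -2·11 = 3
  a_7 = -1·3 + -2·-25 = 47
  a_8 = -1·47 + -2·3 = -53
  a_9 = -1·-53 + -2·47 = -41
  a_10 = -1·-41 + -2·-53 = 147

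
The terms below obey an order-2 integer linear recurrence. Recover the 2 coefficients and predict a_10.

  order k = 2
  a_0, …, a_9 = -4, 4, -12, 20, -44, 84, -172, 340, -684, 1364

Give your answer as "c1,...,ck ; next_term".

-1,2 ; -2732

  a_2 = -1·4 + 2·-4 = -12
  a_3 = -1·-12 + 2·4 = 20
  a_4 = -1·20 + 2·-12 = -44
  a_5 = -1·-44 + 2·20 = 84
  a_6 = -1·84 + 2·-44 = -172
  a_7 = -1·-172 + 2·84 = 340
  a_8 = -1·340 + 2·-172 = -684
  a_9 = -1·-684 + 2·340 = 1364
  a_10 = -1·1364 + 2·-684 = -2732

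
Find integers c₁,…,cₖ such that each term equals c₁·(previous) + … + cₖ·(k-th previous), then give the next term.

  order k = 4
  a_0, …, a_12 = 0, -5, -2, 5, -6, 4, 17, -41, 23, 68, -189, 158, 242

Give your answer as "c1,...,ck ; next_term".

-1,-2,1,-2 ; -883

  a_4 = -1·5 + -2·-2 + 1·-5 + -2·0 = -6
  a_5 = -1·-6 + -2·5 + 1·-2 + -2·-5 = 4
  a_6 = -1·4 + -2·-6 + 1·5 + -2·-2 = 17
  a_7 = -1·17 + -2·4 + 1·-6 + -2·5 = -41
  a_8 = -1·-41 + -2·17 + 1·4 + -2·-6 = 23
  a_9 = -1·23 + -2·-41 + 1·17 + -2·4 = 68
  a_10 = -1·68 + -2·23 + 1·-41 + -2·17 = -189
  a_11 = -1·-189 + -2·68 + 1·23 + -2·-41 = 158
  a_12 = -1·158 + -2·-189 + 1·68 + -2·23 = 242
  a_13 = -1·242 + -2·158 + 1·-189 + -2·68 = -883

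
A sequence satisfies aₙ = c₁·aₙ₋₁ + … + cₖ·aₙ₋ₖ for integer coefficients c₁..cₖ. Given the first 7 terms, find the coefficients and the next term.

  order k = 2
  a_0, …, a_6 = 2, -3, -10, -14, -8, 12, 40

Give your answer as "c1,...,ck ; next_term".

  a_2 = 2·-3 + -2·2 = -10
  a_3 = 2·-10 + -2·-3 = -14
  a_4 = 2·-14 + -2·-10 = -8
  a_5 = 2·-8 + -2·-14 = 12
  a_6 = 2·12 + -2·-8 = 40
  a_7 = 2·40 + -2·12 = 56

2,-2 ; 56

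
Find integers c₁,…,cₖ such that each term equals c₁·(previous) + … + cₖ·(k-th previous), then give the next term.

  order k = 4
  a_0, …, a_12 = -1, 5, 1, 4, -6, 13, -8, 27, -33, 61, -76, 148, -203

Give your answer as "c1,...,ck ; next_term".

  a_4 = 0·4 + 1·1 + -1·5 + 2·-1 = -6
  a_5 = 0·-6 + 1·4 + -1·1 + 2·5 = 13
  a_6 = 0·13 + 1·-6 + -1·4 + 2·1 = -8
  a_7 = 0·-8 + 1·13 + -1·-6 + 2·4 = 27
  a_8 = 0·27 + 1·-8 + -1·13 + 2·-6 = -33
  a_9 = 0·-33 + 1·27 + -1·-8 + 2·13 = 61
  a_10 = 0·61 + 1·-33 + -1·27 + 2·-8 = -76
  a_11 = 0·-76 + 1·61 + -1·-33 + 2·27 = 148
  a_12 = 0·148 + 1·-76 + -1·61 + 2·-33 = -203
  a_13 = 0·-203 + 1·148 + -1·-76 + 2·61 = 346

0,1,-1,2 ; 346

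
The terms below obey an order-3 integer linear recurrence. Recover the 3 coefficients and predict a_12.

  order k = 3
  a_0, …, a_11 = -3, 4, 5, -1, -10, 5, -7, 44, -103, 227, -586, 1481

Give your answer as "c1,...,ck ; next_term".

-2,0,-3 ; -3643

  a_3 = -2·5 + 0·4 + -3·-3 = -1
  a_4 = -2·-1 + 0·5 + -3·4 = -10
  a_5 = -2·-10 + 0·-1 + -3·5 = 5
  a_6 = -2·5 + 0·-10 + -3·-1 = -7
  a_7 = -2·-7 + 0·5 + -3·-10 = 44
  a_8 = -2·44 + 0·-7 + -3·5 = -103
  a_9 = -2·-103 + 0·44 + -3·-7 = 227
  a_10 = -2·227 + 0·-103 + -3·44 = -586
  a_11 = -2·-586 + 0·227 + -3·-103 = 1481
  a_12 = -2·1481 + 0·-586 + -3·227 = -3643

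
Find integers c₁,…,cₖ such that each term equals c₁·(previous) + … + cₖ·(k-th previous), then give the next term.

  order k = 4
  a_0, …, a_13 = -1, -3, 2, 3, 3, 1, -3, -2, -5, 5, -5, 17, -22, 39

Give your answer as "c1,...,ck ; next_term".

  a_4 = -1·3 + 1·2 + -1·-3 + -1·-1 = 3
  a_5 = -1·3 + 1·3 + -1·2 + -1·-3 = 1
  a_6 = -1·1 + 1·3 + -1·3 + -1·2 = -3
  a_7 = -1·-3 + 1·1 + -1·3 + -1·3 = -2
  a_8 = -1·-2 + 1·-3 + -1·1 + -1·3 = -5
  a_9 = -1·-5 + 1·-2 + -1·-3 + -1·1 = 5
  a_10 = -1·5 + 1·-5 + -1·-2 + -1·-3 = -5
  a_11 = -1·-5 + 1·5 + -1·-5 + -1·-2 = 17
  a_12 = -1·17 + 1·-5 + -1·5 + -1·-5 = -22
  a_13 = -1·-22 + 1·17 + -1·-5 + -1·5 = 39
  a_14 = -1·39 + 1·-22 + -1·17 + -1·-5 = -73

-1,1,-1,-1 ; -73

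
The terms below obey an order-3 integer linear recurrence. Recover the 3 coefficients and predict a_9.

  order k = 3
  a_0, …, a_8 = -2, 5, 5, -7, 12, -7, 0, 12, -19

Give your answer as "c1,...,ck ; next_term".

  a_3 = -1·5 + 0·5 + 1·-2 = -7
  a_4 = -1·-7 + 0·5 + 1·5 = 12
  a_5 = -1·12 + 0·-7 + 1·5 = -7
  a_6 = -1·-7 + 0·12 + 1·-7 = 0
  a_7 = -1·0 + 0·-7 + 1·12 = 12
  a_8 = -1·12 + 0·0 + 1·-7 = -19
  a_9 = -1·-19 + 0·12 + 1·0 = 19

-1,0,1 ; 19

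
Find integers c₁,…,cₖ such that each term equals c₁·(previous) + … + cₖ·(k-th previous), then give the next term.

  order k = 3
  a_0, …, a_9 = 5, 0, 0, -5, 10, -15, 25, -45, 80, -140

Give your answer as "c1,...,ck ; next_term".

  a_3 = -2·0 + -1·0 + -1·5 = -5
  a_4 = -2·-5 + -1·0 + -1·0 = 10
  a_5 = -2·10 + -1·-5 + -1·0 = -15
  a_6 = -2·-15 + -1·10 + -1·-5 = 25
  a_7 = -2·25 + -1·-15 + -1·10 = -45
  a_8 = -2·-45 + -1·25 + -1·-15 = 80
  a_9 = -2·80 + -1·-45 + -1·25 = -140
  a_10 = -2·-140 + -1·80 + -1·-45 = 245

-2,-1,-1 ; 245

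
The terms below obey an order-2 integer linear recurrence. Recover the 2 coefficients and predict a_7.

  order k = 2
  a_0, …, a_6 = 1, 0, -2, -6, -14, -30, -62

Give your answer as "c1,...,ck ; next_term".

3,-2 ; -126

  a_2 = 3·0 + -2·1 = -2
  a_3 = 3·-2 + -2·0 = -6
  a_4 = 3·-6 + -2·-2 = -14
  a_5 = 3·-14 + -2·-6 = -30
  a_6 = 3·-30 + -2·-14 = -62
  a_7 = 3·-62 + -2·-30 = -126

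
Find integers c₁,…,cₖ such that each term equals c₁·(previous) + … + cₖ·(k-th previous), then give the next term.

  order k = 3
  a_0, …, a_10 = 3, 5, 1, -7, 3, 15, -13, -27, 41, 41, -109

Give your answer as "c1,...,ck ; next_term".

  a_3 = 0·1 + -2·5 + 1·3 = -7
  a_4 = 0·-7 + -2·1 + 1·5 = 3
  a_5 = 0·3 + -2·-7 + 1·1 = 15
  a_6 = 0·15 + -2·3 + 1·-7 = -13
  a_7 = 0·-13 + -2·15 + 1·3 = -27
  a_8 = 0·-27 + -2·-13 + 1·15 = 41
  a_9 = 0·41 + -2·-27 + 1·-13 = 41
  a_10 = 0·41 + -2·41 + 1·-27 = -109
  a_11 = 0·-109 + -2·41 + 1·41 = -41

0,-2,1 ; -41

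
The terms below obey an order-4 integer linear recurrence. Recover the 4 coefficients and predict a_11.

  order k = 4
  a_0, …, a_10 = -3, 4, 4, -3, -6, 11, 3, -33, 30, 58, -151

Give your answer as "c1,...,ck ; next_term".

-1,-3,0,-1 ; 10

  a_4 = -1·-3 + -3·4 + 0·4 + -1·-3 = -6
  a_5 = -1·-6 + -3·-3 + 0·4 + -1·4 = 11
  a_6 = -1·11 + -3·-6 + 0·-3 + -1·4 = 3
  a_7 = -1·3 + -3·11 + 0·-6 + -1·-3 = -33
  a_8 = -1·-33 + -3·3 + 0·11 + -1·-6 = 30
  a_9 = -1·30 + -3·-33 + 0·3 + -1·11 = 58
  a_10 = -1·58 + -3·30 + 0·-33 + -1·3 = -151
  a_11 = -1·-151 + -3·58 + 0·30 + -1·-33 = 10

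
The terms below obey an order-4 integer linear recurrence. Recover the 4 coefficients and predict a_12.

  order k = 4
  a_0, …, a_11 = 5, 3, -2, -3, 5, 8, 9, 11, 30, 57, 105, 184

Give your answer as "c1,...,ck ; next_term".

  a_4 = 1·-3 + 1·-2 + 0·3 + 2·5 = 5
  a_5 = 1·5 + 1·-3 + 0·-2 + 2·3 = 8
  a_6 = 1·8 + 1·5 + 0·-3 + 2·-2 = 9
  a_7 = 1·9 + 1·8 + 0·5 + 2·-3 = 11
  a_8 = 1·11 + 1·9 + 0·8 + 2·5 = 30
  a_9 = 1·30 + 1·11 + 0·9 + 2·8 = 57
  a_10 = 1·57 + 1·30 + 0·11 + 2·9 = 105
  a_11 = 1·105 + 1·57 + 0·30 + 2·11 = 184
  a_12 = 1·184 + 1·105 + 0·57 + 2·30 = 349

1,1,0,2 ; 349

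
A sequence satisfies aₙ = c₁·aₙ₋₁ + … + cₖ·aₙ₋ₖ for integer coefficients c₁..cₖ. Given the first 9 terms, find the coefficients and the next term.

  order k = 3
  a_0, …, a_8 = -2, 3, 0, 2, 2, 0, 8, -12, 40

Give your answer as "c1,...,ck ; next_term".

  a_3 = -2·0 + 2·3 + 2·-2 = 2
  a_4 = -2·2 + 2·0 + 2·3 = 2
  a_5 = -2·2 + 2·2 + 2·0 = 0
  a_6 = -2·0 + 2·2 + 2·2 = 8
  a_7 = -2·8 + 2·0 + 2·2 = -12
  a_8 = -2·-12 + 2·8 + 2·0 = 40
  a_9 = -2·40 + 2·-12 + 2·8 = -88

-2,2,2 ; -88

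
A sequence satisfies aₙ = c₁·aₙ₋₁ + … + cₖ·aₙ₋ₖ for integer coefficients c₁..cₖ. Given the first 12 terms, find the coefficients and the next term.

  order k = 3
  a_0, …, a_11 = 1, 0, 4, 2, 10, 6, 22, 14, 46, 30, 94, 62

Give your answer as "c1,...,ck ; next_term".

1,2,-2 ; 190

  a_3 = 1·4 + 2·0 + -2·1 = 2
  a_4 = 1·2 + 2·4 + -2·0 = 10
  a_5 = 1·10 + 2·2 + -2·4 = 6
  a_6 = 1·6 + 2·10 + -2·2 = 22
  a_7 = 1·22 + 2·6 + -2·10 = 14
  a_8 = 1·14 + 2·22 + -2·6 = 46
  a_9 = 1·46 + 2·14 + -2·22 = 30
  a_10 = 1·30 + 2·46 + -2·14 = 94
  a_11 = 1·94 + 2·30 + -2·46 = 62
  a_12 = 1·62 + 2·94 + -2·30 = 190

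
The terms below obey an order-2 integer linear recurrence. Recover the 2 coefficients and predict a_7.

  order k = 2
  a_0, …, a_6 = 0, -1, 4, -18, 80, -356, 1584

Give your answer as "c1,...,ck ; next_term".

  a_2 = -4·-1 + 2·0 = 4
  a_3 = -4·4 + 2·-1 = -18
  a_4 = -4·-18 + 2·4 = 80
  a_5 = -4·80 + 2·-18 = -356
  a_6 = -4·-356 + 2·80 = 1584
  a_7 = -4·1584 + 2·-356 = -7048

-4,2 ; -7048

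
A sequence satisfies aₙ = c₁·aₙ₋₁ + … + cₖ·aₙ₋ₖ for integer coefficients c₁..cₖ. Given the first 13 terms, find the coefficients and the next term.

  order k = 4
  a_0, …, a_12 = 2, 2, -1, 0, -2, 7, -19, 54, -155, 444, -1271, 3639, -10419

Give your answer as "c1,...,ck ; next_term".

-2,2,-1,1 ; 29831

  a_4 = -2·0 + 2·-1 + -1·2 + 1·2 = -2
  a_5 = -2·-2 + 2·0 + -1·-1 + 1·2 = 7
  a_6 = -2·7 + 2·-2 + -1·0 + 1·-1 = -19
  a_7 = -2·-19 + 2·7 + -1·-2 + 1·0 = 54
  a_8 = -2·54 + 2·-19 + -1·7 + 1·-2 = -155
  a_9 = -2·-155 + 2·54 + -1·-19 + 1·7 = 444
  a_10 = -2·444 + 2·-155 + -1·54 + 1·-19 = -1271
  a_11 = -2·-1271 + 2·444 + -1·-155 + 1·54 = 3639
  a_12 = -2·3639 + 2·-1271 + -1·444 + 1·-155 = -10419
  a_13 = -2·-10419 + 2·3639 + -1·-1271 + 1·444 = 29831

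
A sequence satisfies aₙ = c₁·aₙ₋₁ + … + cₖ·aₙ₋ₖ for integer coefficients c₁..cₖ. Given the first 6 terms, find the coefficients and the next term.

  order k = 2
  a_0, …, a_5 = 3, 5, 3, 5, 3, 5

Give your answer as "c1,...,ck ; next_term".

0,1 ; 3

  a_2 = 0·5 + 1·3 = 3
  a_3 = 0·3 + 1·5 = 5
  a_4 = 0·5 + 1·3 = 3
  a_5 = 0·3 + 1·5 = 5
  a_6 = 0·5 + 1·3 = 3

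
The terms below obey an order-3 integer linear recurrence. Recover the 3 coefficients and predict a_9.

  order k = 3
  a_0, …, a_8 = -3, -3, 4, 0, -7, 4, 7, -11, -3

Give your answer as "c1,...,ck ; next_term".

0,-1,1 ; 18

  a_3 = 0·4 + -1·-3 + 1·-3 = 0
  a_4 = 0·0 + -1·4 + 1·-3 = -7
  a_5 = 0·-7 + -1·0 + 1·4 = 4
  a_6 = 0·4 + -1·-7 + 1·0 = 7
  a_7 = 0·7 + -1·4 + 1·-7 = -11
  a_8 = 0·-11 + -1·7 + 1·4 = -3
  a_9 = 0·-3 + -1·-11 + 1·7 = 18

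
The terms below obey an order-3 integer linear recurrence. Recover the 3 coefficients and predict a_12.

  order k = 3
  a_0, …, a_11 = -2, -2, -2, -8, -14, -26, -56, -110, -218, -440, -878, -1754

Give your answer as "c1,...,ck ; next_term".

1,1,2 ; -3512

  a_3 = 1·-2 + 1·-2 + 2·-2 = -8
  a_4 = 1·-8 + 1·-2 + 2·-2 = -14
  a_5 = 1·-14 + 1·-8 + 2·-2 = -26
  a_6 = 1·-26 + 1·-14 + 2·-8 = -56
  a_7 = 1·-56 + 1·-26 + 2·-14 = -110
  a_8 = 1·-110 + 1·-56 + 2·-26 = -218
  a_9 = 1·-218 + 1·-110 + 2·-56 = -440
  a_10 = 1·-440 + 1·-218 + 2·-110 = -878
  a_11 = 1·-878 + 1·-440 + 2·-218 = -1754
  a_12 = 1·-1754 + 1·-878 + 2·-440 = -3512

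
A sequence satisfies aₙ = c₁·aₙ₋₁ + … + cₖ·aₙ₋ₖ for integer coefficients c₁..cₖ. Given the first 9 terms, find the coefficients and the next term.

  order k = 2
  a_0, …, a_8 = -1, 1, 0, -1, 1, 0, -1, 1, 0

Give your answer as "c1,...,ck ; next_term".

-1,-1 ; -1

  a_2 = -1·1 + -1·-1 = 0
  a_3 = -1·0 + -1·1 = -1
  a_4 = -1·-1 + -1·0 = 1
  a_5 = -1·1 + -1·-1 = 0
  a_6 = -1·0 + -1·1 = -1
  a_7 = -1·-1 + -1·0 = 1
  a_8 = -1·1 + -1·-1 = 0
  a_9 = -1·0 + -1·1 = -1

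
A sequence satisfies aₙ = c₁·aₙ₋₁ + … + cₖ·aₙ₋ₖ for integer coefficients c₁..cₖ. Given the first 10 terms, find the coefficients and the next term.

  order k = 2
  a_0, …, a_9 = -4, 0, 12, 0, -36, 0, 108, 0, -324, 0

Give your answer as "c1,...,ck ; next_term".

0,-3 ; 972

  a_2 = 0·0 + -3·-4 = 12
  a_3 = 0·12 + -3·0 = 0
  a_4 = 0·0 + -3·12 = -36
  a_5 = 0·-36 + -3·0 = 0
  a_6 = 0·0 + -3·-36 = 108
  a_7 = 0·108 + -3·0 = 0
  a_8 = 0·0 + -3·108 = -324
  a_9 = 0·-324 + -3·0 = 0
  a_10 = 0·0 + -3·-324 = 972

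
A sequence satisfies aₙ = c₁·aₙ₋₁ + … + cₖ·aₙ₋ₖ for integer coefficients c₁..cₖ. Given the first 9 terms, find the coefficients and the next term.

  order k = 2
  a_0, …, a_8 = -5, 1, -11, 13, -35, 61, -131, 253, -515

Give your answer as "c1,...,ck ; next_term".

-1,2 ; 1021

  a_2 = -1·1 + 2·-5 = -11
  a_3 = -1·-11 + 2·1 = 13
  a_4 = -1·13 + 2·-11 = -35
  a_5 = -1·-35 + 2·13 = 61
  a_6 = -1·61 + 2·-35 = -131
  a_7 = -1·-131 + 2·61 = 253
  a_8 = -1·253 + 2·-131 = -515
  a_9 = -1·-515 + 2·253 = 1021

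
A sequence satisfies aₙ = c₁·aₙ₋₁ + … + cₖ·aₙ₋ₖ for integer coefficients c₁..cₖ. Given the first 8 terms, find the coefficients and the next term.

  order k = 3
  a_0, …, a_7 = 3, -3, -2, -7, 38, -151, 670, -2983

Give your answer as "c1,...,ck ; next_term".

  a_3 = -4·-2 + 1·-3 + -4·3 = -7
  a_4 = -4·-7 + 1·-2 + -4·-3 = 38
  a_5 = -4·38 + 1·-7 + -4·-2 = -151
  a_6 = -4·-151 + 1·38 + -4·-7 = 670
  a_7 = -4·670 + 1·-151 + -4·38 = -2983
  a_8 = -4·-2983 + 1·670 + -4·-151 = 13206

-4,1,-4 ; 13206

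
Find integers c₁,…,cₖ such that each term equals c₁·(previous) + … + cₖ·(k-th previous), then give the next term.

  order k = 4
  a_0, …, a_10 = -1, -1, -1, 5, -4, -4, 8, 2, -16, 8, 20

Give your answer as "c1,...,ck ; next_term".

  a_4 = 0·5 + 0·-1 + 2·-1 + 2·-1 = -4
  a_5 = 0·-4 + 0·5 + 2·-1 + 2·-1 = -4
  a_6 = 0·-4 + 0·-4 + 2·5 + 2·-1 = 8
  a_7 = 0·8 + 0·-4 + 2·-4 + 2·5 = 2
  a_8 = 0·2 + 0·8 + 2·-4 + 2·-4 = -16
  a_9 = 0·-16 + 0·2 + 2·8 + 2·-4 = 8
  a_10 = 0·8 + 0·-16 + 2·2 + 2·8 = 20
  a_11 = 0·20 + 0·8 + 2·-16 + 2·2 = -28

0,0,2,2 ; -28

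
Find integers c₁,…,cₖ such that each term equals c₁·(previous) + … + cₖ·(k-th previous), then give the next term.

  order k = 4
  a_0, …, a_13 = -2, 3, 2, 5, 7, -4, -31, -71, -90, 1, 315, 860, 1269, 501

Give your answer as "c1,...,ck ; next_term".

2,-2,-1,-2 ; -3026

  a_4 = 2·5 + -2·2 + -1·3 + -2·-2 = 7
  a_5 = 2·7 + -2·5 + -1·2 + -2·3 = -4
  a_6 = 2·-4 + -2·7 + -1·5 + -2·2 = -31
  a_7 = 2·-31 + -2·-4 + -1·7 + -2·5 = -71
  a_8 = 2·-71 + -2·-31 + -1·-4 + -2·7 = -90
  a_9 = 2·-90 + -2·-71 + -1·-31 + -2·-4 = 1
  a_10 = 2·1 + -2·-90 + -1·-71 + -2·-31 = 315
  a_11 = 2·315 + -2·1 + -1·-90 + -2·-71 = 860
  a_12 = 2·860 + -2·315 + -1·1 + -2·-90 = 1269
  a_13 = 2·1269 + -2·860 + -1·315 + -2·1 = 501
  a_14 = 2·501 + -2·1269 + -1·860 + -2·315 = -3026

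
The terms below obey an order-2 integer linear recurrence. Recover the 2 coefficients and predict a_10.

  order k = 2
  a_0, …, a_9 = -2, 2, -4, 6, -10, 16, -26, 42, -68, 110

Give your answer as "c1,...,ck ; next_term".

-1,1 ; -178

  a_2 = -1·2 + 1·-2 = -4
  a_3 = -1·-4 + 1·2 = 6
  a_4 = -1·6 + 1·-4 = -10
  a_5 = -1·-10 + 1·6 = 16
  a_6 = -1·16 + 1·-10 = -26
  a_7 = -1·-26 + 1·16 = 42
  a_8 = -1·42 + 1·-26 = -68
  a_9 = -1·-68 + 1·42 = 110
  a_10 = -1·110 + 1·-68 = -178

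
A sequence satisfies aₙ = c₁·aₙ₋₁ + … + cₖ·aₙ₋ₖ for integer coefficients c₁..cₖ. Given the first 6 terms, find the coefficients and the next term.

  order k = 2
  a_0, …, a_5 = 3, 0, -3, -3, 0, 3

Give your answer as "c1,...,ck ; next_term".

1,-1 ; 3

  a_2 = 1·0 + -1·3 = -3
  a_3 = 1·-3 + -1·0 = -3
  a_4 = 1·-3 + -1·-3 = 0
  a_5 = 1·0 + -1·-3 = 3
  a_6 = 1·3 + -1·0 = 3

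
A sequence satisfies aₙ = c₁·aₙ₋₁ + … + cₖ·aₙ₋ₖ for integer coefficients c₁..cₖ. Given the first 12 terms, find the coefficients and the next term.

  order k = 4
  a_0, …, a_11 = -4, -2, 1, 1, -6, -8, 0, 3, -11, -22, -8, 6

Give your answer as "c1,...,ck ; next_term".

1,-1,1,1 ; -19

  a_4 = 1·1 + -1·1 + 1·-2 + 1·-4 = -6
  a_5 = 1·-6 + -1·1 + 1·1 + 1·-2 = -8
  a_6 = 1·-8 + -1·-6 + 1·1 + 1·1 = 0
  a_7 = 1·0 + -1·-8 + 1·-6 + 1·1 = 3
  a_8 = 1·3 + -1·0 + 1·-8 + 1·-6 = -11
  a_9 = 1·-11 + -1·3 + 1·0 + 1·-8 = -22
  a_10 = 1·-22 + -1·-11 + 1·3 + 1·0 = -8
  a_11 = 1·-8 + -1·-22 + 1·-11 + 1·3 = 6
  a_12 = 1·6 + -1·-8 + 1·-22 + 1·-11 = -19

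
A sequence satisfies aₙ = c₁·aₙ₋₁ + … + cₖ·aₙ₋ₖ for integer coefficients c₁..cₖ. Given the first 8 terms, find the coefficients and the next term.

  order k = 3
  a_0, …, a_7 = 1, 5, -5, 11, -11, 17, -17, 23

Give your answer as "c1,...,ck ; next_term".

  a_3 = -1·-5 + 1·5 + 1·1 = 11
  a_4 = -1·11 + 1·-5 + 1·5 = -11
  a_5 = -1·-11 + 1·11 + 1·-5 = 17
  a_6 = -1·17 + 1·-11 + 1·11 = -17
  a_7 = -1·-17 + 1·17 + 1·-11 = 23
  a_8 = -1·23 + 1·-17 + 1·17 = -23

-1,1,1 ; -23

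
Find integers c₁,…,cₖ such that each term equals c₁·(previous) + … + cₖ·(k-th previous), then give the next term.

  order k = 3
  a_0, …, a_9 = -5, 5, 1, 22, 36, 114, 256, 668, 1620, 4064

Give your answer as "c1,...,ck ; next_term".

2,2,-2 ; 10032

  a_3 = 2·1 + 2·5 + -2·-5 = 22
  a_4 = 2·22 + 2·1 + -2·5 = 36
  a_5 = 2·36 + 2·22 + -2·1 = 114
  a_6 = 2·114 + 2·36 + -2·22 = 256
  a_7 = 2·256 + 2·114 + -2·36 = 668
  a_8 = 2·668 + 2·256 + -2·114 = 1620
  a_9 = 2·1620 + 2·668 + -2·256 = 4064
  a_10 = 2·4064 + 2·1620 + -2·668 = 10032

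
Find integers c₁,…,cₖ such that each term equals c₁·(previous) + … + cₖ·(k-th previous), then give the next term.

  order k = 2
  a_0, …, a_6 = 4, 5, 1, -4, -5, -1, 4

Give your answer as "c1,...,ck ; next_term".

  a_2 = 1·5 + -1·4 = 1
  a_3 = 1·1 + -1·5 = -4
  a_4 = 1·-4 + -1·1 = -5
  a_5 = 1·-5 + -1·-4 = -1
  a_6 = 1·-1 + -1·-5 = 4
  a_7 = 1·4 + -1·-1 = 5

1,-1 ; 5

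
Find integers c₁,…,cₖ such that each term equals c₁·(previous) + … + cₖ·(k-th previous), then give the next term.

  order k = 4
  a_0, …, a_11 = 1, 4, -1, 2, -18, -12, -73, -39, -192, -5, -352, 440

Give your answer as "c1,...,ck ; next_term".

  a_4 = 1·2 + 3·-1 + -4·4 + -1·1 = -18
  a_5 = 1·-18 + 3·2 + -4·-1 + -1·4 = -12
  a_6 = 1·-12 + 3·-18 + -4·2 + -1·-1 = -73
  a_7 = 1·-73 + 3·-12 + -4·-18 + -1·2 = -39
  a_8 = 1·-39 + 3·-73 + -4·-12 + -1·-18 = -192
  a_9 = 1·-192 + 3·-39 + -4·-73 + -1·-12 = -5
  a_10 = 1·-5 + 3·-192 + -4·-39 + -1·-73 = -352
  a_11 = 1·-352 + 3·-5 + -4·-192 + -1·-39 = 440
  a_12 = 1·440 + 3·-352 + -4·-5 + -1·-192 = -404

1,3,-4,-1 ; -404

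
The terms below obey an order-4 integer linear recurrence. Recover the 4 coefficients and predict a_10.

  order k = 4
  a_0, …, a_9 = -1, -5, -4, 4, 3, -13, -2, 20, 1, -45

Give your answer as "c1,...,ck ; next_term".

  a_4 = -1·4 + -1·-4 + -1·-5 + 2·-1 = 3
  a_5 = -1·3 + -1·4 + -1·-4 + 2·-5 = -13
  a_6 = -1·-13 + -1·3 + -1·4 + 2·-4 = -2
  a_7 = -1·-2 + -1·-13 + -1·3 + 2·4 = 20
  a_8 = -1·20 + -1·-2 + -1·-13 + 2·3 = 1
  a_9 = -1·1 + -1·20 + -1·-2 + 2·-13 = -45
  a_10 = -1·-45 + -1·1 + -1·20 + 2·-2 = 20

-1,-1,-1,2 ; 20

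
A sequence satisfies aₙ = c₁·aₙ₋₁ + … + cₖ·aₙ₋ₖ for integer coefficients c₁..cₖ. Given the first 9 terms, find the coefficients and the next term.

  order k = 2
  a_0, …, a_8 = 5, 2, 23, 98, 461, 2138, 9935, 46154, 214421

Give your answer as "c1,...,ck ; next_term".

  a_2 = 4·2 + 3·5 = 23
  a_3 = 4·23 + 3·2 = 98
  a_4 = 4·98 + 3·23 = 461
  a_5 = 4·461 + 3·98 = 2138
  a_6 = 4·2138 + 3·461 = 9935
  a_7 = 4·9935 + 3·2138 = 46154
  a_8 = 4·46154 + 3·9935 = 214421
  a_9 = 4·214421 + 3·46154 = 996146

4,3 ; 996146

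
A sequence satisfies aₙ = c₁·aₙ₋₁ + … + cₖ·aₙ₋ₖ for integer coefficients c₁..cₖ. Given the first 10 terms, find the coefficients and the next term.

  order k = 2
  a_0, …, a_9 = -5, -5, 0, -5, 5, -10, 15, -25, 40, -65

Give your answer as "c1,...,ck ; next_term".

-1,1 ; 105

  a_2 = -1·-5 + 1·-5 = 0
  a_3 = -1·0 + 1·-5 = -5
  a_4 = -1·-5 + 1·0 = 5
  a_5 = -1·5 + 1·-5 = -10
  a_6 = -1·-10 + 1·5 = 15
  a_7 = -1·15 + 1·-10 = -25
  a_8 = -1·-25 + 1·15 = 40
  a_9 = -1·40 + 1·-25 = -65
  a_10 = -1·-65 + 1·40 = 105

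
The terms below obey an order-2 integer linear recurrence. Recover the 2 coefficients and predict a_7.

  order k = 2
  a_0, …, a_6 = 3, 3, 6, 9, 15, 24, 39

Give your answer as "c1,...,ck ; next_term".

1,1 ; 63

  a_2 = 1·3 + 1·3 = 6
  a_3 = 1·6 + 1·3 = 9
  a_4 = 1·9 + 1·6 = 15
  a_5 = 1·15 + 1·9 = 24
  a_6 = 1·24 + 1·15 = 39
  a_7 = 1·39 + 1·24 = 63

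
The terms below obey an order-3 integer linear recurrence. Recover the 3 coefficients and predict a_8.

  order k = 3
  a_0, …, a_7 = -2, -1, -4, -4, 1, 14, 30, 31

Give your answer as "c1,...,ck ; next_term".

2,-2,-1 ; -12

  a_3 = 2·-4 + -2·-1 + -1·-2 = -4
  a_4 = 2·-4 + -2·-4 + -1·-1 = 1
  a_5 = 2·1 + -2·-4 + -1·-4 = 14
  a_6 = 2·14 + -2·1 + -1·-4 = 30
  a_7 = 2·30 + -2·14 + -1·1 = 31
  a_8 = 2·31 + -2·30 + -1·14 = -12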